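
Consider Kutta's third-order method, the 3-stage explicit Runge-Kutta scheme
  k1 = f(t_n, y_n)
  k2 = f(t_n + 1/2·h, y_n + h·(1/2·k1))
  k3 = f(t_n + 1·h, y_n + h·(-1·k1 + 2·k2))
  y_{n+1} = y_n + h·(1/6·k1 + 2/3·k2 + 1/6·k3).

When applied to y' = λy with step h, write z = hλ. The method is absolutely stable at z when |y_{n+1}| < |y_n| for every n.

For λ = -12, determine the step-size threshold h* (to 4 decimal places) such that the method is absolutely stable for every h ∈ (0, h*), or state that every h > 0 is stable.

(-2.5127,0); λ=-12 ⇒ h* = 0.2094.

With y'=λy (z=hλ):
  order 3, 3-stage ⇒ R(z)=1+z+z^2/2+z^3/6
  (e.g. R(-0.64)=0.52111, |R|=0.52111)

Boundary: |R(x)|=1, x<0.
x=-0.64: |R|=0.5211
|R(-2.38)|=0.7947 |R(-2.35)|=0.7517 |R(-1.75)|=0.1120
Bisect:
  x_lo=-3.0760 |R|=2.1958  x_hi=-0.3722 |R|=0.6885
  mid=-1.72409 |R|=0.09199 →hi
  mid=-2.40004 |R|=0.82407 →hi
  mid=-2.73802 |R|=1.41069 →lo
  mid=-2.56903 |R|=1.09498 →lo
  mid=-2.48454 |R|=0.95422 →hi
  mid=-2.52679 |R|=1.02324 →lo
  mid=-2.50566 |R|=0.98839 →hi
  mid=-2.51622 |R|=1.00573 →lo
  ...
  [-2.51276,-2.51259] ⇒ x*=-2.5127
Stable set (-2.5127, 0).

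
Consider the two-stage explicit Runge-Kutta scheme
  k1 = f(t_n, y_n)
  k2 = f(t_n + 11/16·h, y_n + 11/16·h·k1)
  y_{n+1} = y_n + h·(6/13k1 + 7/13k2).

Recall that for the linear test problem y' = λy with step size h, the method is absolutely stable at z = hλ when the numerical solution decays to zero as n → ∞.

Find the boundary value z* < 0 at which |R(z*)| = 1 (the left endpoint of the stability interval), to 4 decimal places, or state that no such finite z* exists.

Set f=λy, z=hλ:
  k1=λy_n ⇒ h·k1=z·y_n;  k2=λ(1+11/16z)y_n ⇒ h·k2=z(1+11/16z)y_n
  y_{n+1}/y_n = 1 + 6/13z + 7/13z(1+11/16z) = 1 + z + 77/208z²
  Hence R(z) = 1 + z + 77/208z².

Find x<0 with |R(x)|<1.
x=-0.77: |R|=0.4495
R=1: x+77/208x²=0 ⇒ x=−208/77=-2.7013; min R=1−1/(4·77/208)=0.3247>−1
Confirm numerically:
  x=-2.013: |R|=0.48708 <1
  x=-1.671: |R|=0.36267 <1
  x=-1.121: |R|=0.34420 <1
  x=-3.276: |R|=1.69697 >1
  x=-3.049: |R|=1.39246 >1
Stable set (-2.7013, 0).

left endpoint -2.7013.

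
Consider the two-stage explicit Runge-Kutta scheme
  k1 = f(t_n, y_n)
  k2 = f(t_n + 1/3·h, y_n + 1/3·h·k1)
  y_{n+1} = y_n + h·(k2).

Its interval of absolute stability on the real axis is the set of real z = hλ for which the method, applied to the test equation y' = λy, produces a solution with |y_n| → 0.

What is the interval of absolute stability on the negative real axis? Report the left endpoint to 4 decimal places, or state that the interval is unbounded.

Test eqn y'=λy, z=hλ:
  k1=λy_n ⇒ h·k1=z·y_n;  k2=λ(1+1/3z)y_n ⇒ h·k2=z(1+1/3z)y_n
  y_{n+1}/y_n = 1 + z(1+1/3z) = 1 + z + 1/3z²
  Hence R(z) = 1 + z + 1/3z².

Solve |R(x)|<1 on ℝ⁻.
x=-1.18: |R|=0.2841
R=1: x+1/3x²=0 ⇒ x=−3=-3.0000; min R=1−1/(4·1/3)=0.2500>−1
Confirm numerically:
  x=-1.968: |R|=0.32301 <1
  x=-1.858: |R|=0.29272 <1
  x=-1.584: |R|=0.25235 <1
  x=-1.469: |R|=0.25032 <1
  x=-3.454: |R|=1.52271 >1
  x=-3.369: |R|=1.41439 >1
So |R|<1 on (-3.0000, 0).

(-3.0000, 0).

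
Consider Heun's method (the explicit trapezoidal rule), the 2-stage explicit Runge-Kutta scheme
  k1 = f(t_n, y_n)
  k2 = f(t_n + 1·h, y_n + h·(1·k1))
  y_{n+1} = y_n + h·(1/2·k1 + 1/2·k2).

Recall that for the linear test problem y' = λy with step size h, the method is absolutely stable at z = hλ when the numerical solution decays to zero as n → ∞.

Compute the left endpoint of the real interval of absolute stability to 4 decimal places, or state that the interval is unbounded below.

z* = -2.0000.

Test eqn y'=λy, z=hλ:
  order 2, 2-stage ⇒ R(z)=1+z+z^2/2
  (e.g. R(-1.66)=0.71780, |R|=0.71780)

Boundary: |R(x)|=1, x<0.
x=-1.66: |R|=0.7178
|R(-1.95)|=0.9512 |R(-1.89)|=0.8960
Bisect:
  x_lo=-2.7139 |R|=1.9687  x_hi=-0.0909 |R|=0.9132
  mid=-1.40240 |R|=0.58096 →hi
  mid=-2.05813 |R|=1.05982 →lo
  mid=-1.73027 |R|=0.76664 →hi
  mid=-1.89420 |R|=0.89980 →hi
  mid=-1.97617 |R|=0.97645 →hi
  mid=-2.01715 |R|=1.01730 →lo
  mid=-1.99666 |R|=0.99666 →hi
  mid=-2.00690 |R|=1.00693 →lo
  mid=-2.00178 |R|=1.00178 →lo
  ...
  [-2.00002,-1.99986] ⇒ x*=-2.0000
Interval (-2.0000, 0).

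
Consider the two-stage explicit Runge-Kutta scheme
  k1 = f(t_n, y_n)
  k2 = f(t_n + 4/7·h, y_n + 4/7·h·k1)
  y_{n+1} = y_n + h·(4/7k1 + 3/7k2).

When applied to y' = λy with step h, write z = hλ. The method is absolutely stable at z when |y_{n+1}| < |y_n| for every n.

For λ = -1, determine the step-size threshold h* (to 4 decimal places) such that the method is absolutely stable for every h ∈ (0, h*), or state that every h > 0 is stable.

On y'=λy, z=hλ:
  k1=λy_n ⇒ h·k1=z·y_n;  k2=λ(1+4/7z)y_n ⇒ h·k2=z(1+4/7z)y_n
  y_{n+1}/y_n = 1 + 4/7z + 3/7z(1+4/7z) = 1 + z + 12/49z²
  so R(z) = 1 + z + 12/49z².

Solve |R(x)|<1 on ℝ⁻.
x=-0.68: |R|=0.4332
R=1: x+12/49x²=0 ⇒ x=−49/12=-4.0833; min R=1−1/(4·12/49)=-0.0208>−1
Confirm numerically:
  x=-3.846: |R|=0.77646 <1
  x=-3.810: |R|=0.74496 <1
  x=-3.344: |R|=0.39453 <1
  x=-4.580: |R|=1.55708 >1
  x=-4.488: |R|=1.44477 >1
So |R|<1 on (-4.0833, 0).

(-4.0833,0); λ=-1 ⇒ h* = (49/12)/1 = 4.0833.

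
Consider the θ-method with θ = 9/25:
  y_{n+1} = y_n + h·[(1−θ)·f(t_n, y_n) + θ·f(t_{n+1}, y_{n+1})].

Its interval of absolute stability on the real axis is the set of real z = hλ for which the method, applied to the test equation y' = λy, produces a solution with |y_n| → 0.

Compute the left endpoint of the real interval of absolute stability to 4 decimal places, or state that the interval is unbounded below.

left endpoint -7.1429.

Test eqn y'=λy, z=hλ:
  y_{n+1} = y_n + z·[16/25·y_n + 9/25·y_{n+1}] ⇒ (1 − 9/25z)y_{n+1} = (1 + 16/25z)y_n
  R(z) = (1 + 16/25z)/(1 − 9/25z).

Need |R(x)|<1, x<0.
x=-0.89: |R|=0.3260
R=−1: 1+16/25x = −1+9/25x ⇒ -7/25x=2 ⇒ x=2/(-7/25)=-7.1429
Confirm numerically:
  x=-7.058: |R|=0.99329 <1
  x=-5.726: |R|=0.87041 <1
  x=-4.953: |R|=0.77968 <1
  x=-7.544: |R|=1.03023 >1
  x=-7.225: |R|=1.00639 >1
Stable set (-7.1429, 0).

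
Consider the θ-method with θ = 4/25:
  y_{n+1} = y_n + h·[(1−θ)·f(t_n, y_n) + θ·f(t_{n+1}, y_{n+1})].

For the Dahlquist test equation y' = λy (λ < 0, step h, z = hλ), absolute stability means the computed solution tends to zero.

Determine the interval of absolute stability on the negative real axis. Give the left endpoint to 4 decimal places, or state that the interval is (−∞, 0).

With y'=λy (z=hλ):
  y_{n+1} = y_n + z·[21/25·y_n + 4/25·y_{n+1}] ⇒ (1 − 4/25z)y_{n+1} = (1 + 21/25z)y_n
  ⇒ R(z) = (1 + 21/25z)/(1 − 4/25z).

Find x<0 with |R(x)|<1.
x=-0.92: |R|=0.1980
R=−1: 1+21/25x = −1+4/25x ⇒ -17/25x=2 ⇒ x=2/(-17/25)=-2.9412
Confirm numerically:
  x=-2.806: |R|=0.93656 <1
  x=-2.461: |R|=0.76573 <1
  x=-2.329: |R|=0.69673 <1
  x=-1.946: |R|=0.48396 <1
  x=-3.356: |R|=1.18353 >1
  x=-3.235: |R|=1.13166 >1
So |R|<1 on (-2.9412, 0).

z∈(-2.9412,0).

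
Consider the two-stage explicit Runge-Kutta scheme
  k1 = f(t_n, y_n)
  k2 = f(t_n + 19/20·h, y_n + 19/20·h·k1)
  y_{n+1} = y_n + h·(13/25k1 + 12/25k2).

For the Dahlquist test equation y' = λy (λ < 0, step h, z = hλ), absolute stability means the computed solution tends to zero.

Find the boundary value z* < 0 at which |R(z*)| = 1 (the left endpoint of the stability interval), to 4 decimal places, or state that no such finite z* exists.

left endpoint -2.1930.

Set f=λy, z=hλ:
  k1=λy_n ⇒ h·k1=z·y_n;  k2=λ(1+19/20z)y_n ⇒ h·k2=z(1+19/20z)y_n
  y_{n+1}/y_n = 1 + 13/25z + 12/25z(1+19/20z) = 1 + z + 57/125z²
  ⇒ R(z) = 1 + z + 57/125z².

Boundary: |R(x)|=1, x<0.
x=-0.32: |R|=0.7267
R=1: x+57/125x²=0 ⇒ x=−125/57=-2.1930; min R=1−1/(4·57/125)=0.4518>−1
Confirm numerically:
  x=-1.415: |R|=0.49801 <1
  x=-1.161: |R|=0.45365 <1
  x=-0.889: |R|=0.47139 <1
  x=-2.592: |R|=1.47162 >1
  x=-2.242: |R|=1.05011 >1
Stable set (-2.1930, 0).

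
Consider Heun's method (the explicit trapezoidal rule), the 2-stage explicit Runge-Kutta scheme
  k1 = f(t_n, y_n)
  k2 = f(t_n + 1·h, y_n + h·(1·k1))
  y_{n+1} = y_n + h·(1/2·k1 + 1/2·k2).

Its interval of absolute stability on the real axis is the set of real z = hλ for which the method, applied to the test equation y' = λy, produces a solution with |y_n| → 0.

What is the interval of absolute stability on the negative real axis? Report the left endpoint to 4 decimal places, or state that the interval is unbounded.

Test eqn y'=λy, z=hλ:
  order 2, 2-stage ⇒ R(z)=1+z+z^2/2
  (e.g. R(-1.42)=0.58820, |R|=0.58820)

Boundary: |R(x)|=1, x<0.
x=-1.42: |R|=0.5882
|R(-2.33)|=1.3845 |R(-1.59)|=0.6741 |R(-0.96)|=0.5008
Bisect:
  x_lo=-2.7546 |R|=2.0394  x_hi=-0.1531 |R|=0.8586
  mid=-1.45387 |R|=0.60300 →hi
  mid=-2.10425 |R|=1.10968 →lo
  mid=-1.77906 |R|=0.80347 →hi
  mid=-1.94166 |R|=0.94336 →hi
  mid=-2.02295 |R|=1.02322 →lo
  mid=-1.98230 |R|=0.98246 →hi
  mid=-2.00263 |R|=1.00263 →lo
  mid=-1.99247 |R|=0.99250 →hi
  ...
  [-2.00009,-1.99993] ⇒ x*=-2.0000
So |R|<1 on (-2.0000, 0).

(-2.0000, 0).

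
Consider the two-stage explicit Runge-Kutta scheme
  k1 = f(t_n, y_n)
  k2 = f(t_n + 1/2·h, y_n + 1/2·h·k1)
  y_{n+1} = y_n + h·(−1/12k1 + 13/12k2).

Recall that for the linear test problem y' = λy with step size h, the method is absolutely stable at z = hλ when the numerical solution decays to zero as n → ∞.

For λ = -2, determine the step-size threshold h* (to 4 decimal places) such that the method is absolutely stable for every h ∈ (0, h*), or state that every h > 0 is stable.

Set f=λy, z=hλ:
  k1=λy_n ⇒ h·k1=z·y_n;  k2=λ(1+1/2z)y_n ⇒ h·k2=z(1+1/2z)y_n
  y_{n+1}/y_n = 1 − 1/12z + 13/12z(1+1/2z) = 1 + z + 13/24z²
  Hence R(z) = 1 + z + 13/24z².

Need |R(x)|<1, x<0.
x=-1.24: |R|=0.5929
R=1: x+13/24x²=0 ⇒ x=−24/13=-1.8462; min R=1−1/(4·13/24)=0.5385>−1
Confirm numerically:
  x=-1.531: |R|=0.73865 <1
  x=-1.108: |R|=0.55698 <1
  x=-0.755: |R|=0.55376 <1
  x=-2.348: |R|=1.63826 >1
  x=-2.317: |R|=1.59093 >1
Interval (-1.8462, 0).

(-1.8462,0); λ=-2 ⇒ h* = (24/13)/2 = 0.9231.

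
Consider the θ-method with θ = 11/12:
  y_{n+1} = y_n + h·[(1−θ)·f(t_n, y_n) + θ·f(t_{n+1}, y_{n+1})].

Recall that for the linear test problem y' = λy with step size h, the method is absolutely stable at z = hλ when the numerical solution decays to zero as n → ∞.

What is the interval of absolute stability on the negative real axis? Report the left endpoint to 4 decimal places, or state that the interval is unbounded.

With y'=λy (z=hλ):
  y_{n+1} = y_n + z·[1/12·y_n + 11/12·y_{n+1}] ⇒ (1 − 11/12z)y_{n+1} = (1 + 1/12z)y_n
  Hence R(z) = (1 + 1/12z)/(1 − 11/12z).

Boundary: |R(x)|=1, x<0.
x=-0.6: |R|=0.6129
x=-2: |R|=0.2941
x=-10: |R|=0.0164
x=-100: |R|=0.0791
θ=11/12≥1/2 ⇒ |1+1/12x|<|1−11/12x| ∀x<0 ⇒ stable on all of ℝ⁻.

interval (−∞, 0).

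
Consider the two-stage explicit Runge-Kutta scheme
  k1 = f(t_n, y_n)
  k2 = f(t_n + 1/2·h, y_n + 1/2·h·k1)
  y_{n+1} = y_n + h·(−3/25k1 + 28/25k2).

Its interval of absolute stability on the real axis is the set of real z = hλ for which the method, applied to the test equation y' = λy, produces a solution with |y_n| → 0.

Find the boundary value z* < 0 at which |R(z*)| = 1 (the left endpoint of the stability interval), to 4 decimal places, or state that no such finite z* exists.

z* = -1.7857.

Set f=λy, z=hλ:
  k1=λy_n ⇒ h·k1=z·y_n;  k2=λ(1+1/2z)y_n ⇒ h·k2=z(1+1/2z)y_n
  y_{n+1}/y_n = 1 − 3/25z + 28/25z(1+1/2z) = 1 + z + 14/25z²
  so R(z) = 1 + z + 14/25z².

Need |R(x)|<1, x<0.
x=-0.77: |R|=0.5620
R=1: x+14/25x²=0 ⇒ x=−25/14=-1.7857; min R=1−1/(4·14/25)=0.5536>−1
Confirm numerically:
  x=-1.506: |R|=0.76410 <1
  x=-1.424: |R|=0.71155 <1
  x=-1.371: |R|=0.68160 <1
  x=-0.822: |R|=0.55638 <1
  x=-2.269: |R|=1.61408 >1
  x=-2.250: |R|=1.58500 >1
  x=-1.943: |R|=1.17114 >1
Stable set (-1.7857, 0).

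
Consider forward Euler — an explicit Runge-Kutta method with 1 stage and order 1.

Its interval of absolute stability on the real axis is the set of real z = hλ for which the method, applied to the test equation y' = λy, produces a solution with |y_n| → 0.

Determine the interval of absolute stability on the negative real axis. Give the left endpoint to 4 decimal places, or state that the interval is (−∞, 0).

(-2.0000, 0).

With y'=λy (z=hλ):
  order 1, 1-stage ⇒ R(z)=1+z
  (e.g. R(-0.35)=0.65000, |R|=0.65000)

Need |R(x)|<1, x<0.
x=-0.35: |R|=0.6500
|R(-1.91)|=0.9100 |R(-1.7)|=0.7000 |R(-0.86)|=0.1400
Bisect:
  x_lo=-2.5049 |R|=1.5049  x_hi=-0.1653 |R|=0.8347
  mid=-1.33512 |R|=0.33512 →hi
  mid=-1.92002 |R|=0.92002 →hi
  mid=-2.21247 |R|=1.21247 →lo
  mid=-2.06624 |R|=1.06624 →lo
  mid=-1.99313 |R|=0.99313 →hi
  mid=-2.02969 |R|=1.02969 →lo
  mid=-2.01141 |R|=1.01141 →lo
  ...
  [-2.00013,-1.99999] ⇒ x*=-2.0000
So |R|<1 on (-2.0000, 0).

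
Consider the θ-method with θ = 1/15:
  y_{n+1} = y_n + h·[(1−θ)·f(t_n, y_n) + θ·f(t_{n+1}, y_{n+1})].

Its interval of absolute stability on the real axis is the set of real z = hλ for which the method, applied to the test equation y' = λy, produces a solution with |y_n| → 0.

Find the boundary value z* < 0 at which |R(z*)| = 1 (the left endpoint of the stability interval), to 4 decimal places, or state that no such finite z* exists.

z* = -2.3077.

Test eqn y'=λy, z=hλ:
  y_{n+1} = y_n + z·[14/15·y_n + 1/15·y_{n+1}] ⇒ (1 − 1/15z)y_{n+1} = (1 + 14/15z)y_n
  R(z) = (1 + 14/15z)/(1 − 1/15z).

Find x<0 with |R(x)|<1.
x=-0.55: |R|=0.4695
R=−1: 1+14/15x = −1+1/15x ⇒ -13/15x=2 ⇒ x=2/(-13/15)=-2.3077
Confirm numerically:
  x=-2.083: |R|=0.82901 <1
  x=-1.966: |R|=0.73818 <1
  x=-1.524: |R|=0.38344 <1
  x=-1.197: |R|=0.10854 <1
  x=-2.810: |R|=1.36665 >1
  x=-2.480: |R|=1.12815 >1
  x=-2.360: |R|=1.03917 >1
So |R|<1 on (-2.3077, 0).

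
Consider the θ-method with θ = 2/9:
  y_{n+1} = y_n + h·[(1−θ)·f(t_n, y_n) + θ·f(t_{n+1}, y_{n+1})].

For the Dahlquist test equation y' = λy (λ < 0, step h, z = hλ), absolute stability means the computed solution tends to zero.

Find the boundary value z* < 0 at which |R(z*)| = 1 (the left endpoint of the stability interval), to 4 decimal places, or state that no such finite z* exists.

On y'=λy, z=hλ:
  y_{n+1} = y_n + z·[7/9·y_n + 2/9·y_{n+1}] ⇒ (1 − 2/9z)y_{n+1} = (1 + 7/9z)y_n
  Hence R(z) = (1 + 7/9z)/(1 − 2/9z).

Find x<0 with |R(x)|<1.
x=-1: |R|=0.1818
R=−1: 1+7/9x = −1+2/9x ⇒ -5/9x=2 ⇒ x=2/(-5/9)=-3.6000
Confirm numerically:
  x=-3.223: |R|=0.87796 <1
  x=-3.017: |R|=0.80611 <1
  x=-2.773: |R|=0.71573 <1
  x=-4.083: |R|=1.14069 >1
  x=-3.672: |R|=1.02203 >1
So |R|<1 on (-3.6000, 0).

left endpoint -3.6000.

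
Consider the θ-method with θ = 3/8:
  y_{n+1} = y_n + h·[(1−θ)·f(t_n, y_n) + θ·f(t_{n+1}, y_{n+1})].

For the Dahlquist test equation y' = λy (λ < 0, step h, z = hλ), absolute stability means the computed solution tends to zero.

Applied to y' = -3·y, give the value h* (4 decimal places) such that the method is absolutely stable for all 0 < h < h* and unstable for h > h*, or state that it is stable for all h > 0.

(-8.0000,0); λ=-3 ⇒ h* = (8)/3 = 2.6667.

With y'=λy (z=hλ):
  y_{n+1} = y_n + z·[5/8·y_n + 3/8·y_{n+1}] ⇒ (1 − 3/8z)y_{n+1} = (1 + 5/8z)y_n
  R(z) = (1 + 5/8z)/(1 − 3/8z).

Solve |R(x)|<1 on ℝ⁻.
x=-1.42: |R|=0.0734
R=−1: 1+5/8x = −1+3/8x ⇒ -1/4x=2 ⇒ x=2/(-1/4)=-8.0000
Confirm numerically:
  x=-6.938: |R|=0.92629 <1
  x=-5.007: |R|=0.73998 <1
  x=-3.537: |R|=0.52039 <1
  x=-8.224: |R|=1.01371 >1
  x=-8.174: |R|=1.01070 >1
  x=-8.151: |R|=1.00931 >1
Stable set (-8.0000, 0).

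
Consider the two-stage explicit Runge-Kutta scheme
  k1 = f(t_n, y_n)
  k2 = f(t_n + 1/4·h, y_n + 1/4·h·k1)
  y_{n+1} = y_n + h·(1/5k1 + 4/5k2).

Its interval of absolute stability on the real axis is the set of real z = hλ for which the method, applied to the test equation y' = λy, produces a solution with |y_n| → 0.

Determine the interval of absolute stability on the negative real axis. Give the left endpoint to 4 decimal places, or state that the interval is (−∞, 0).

With y'=λy (z=hλ):
  k1=λy_n ⇒ h·k1=z·y_n;  k2=λ(1+1/4z)y_n ⇒ h·k2=z(1+1/4z)y_n
  y_{n+1}/y_n = 1 + 1/5z + 4/5z(1+1/4z) = 1 + z + 1/5z²
  R(z) = 1 + z + 1/5z².

Need |R(x)|<1, x<0.
x=-1.28: |R|=0.0477
R=1: x+1/5x²=0 ⇒ x=−5=-5.0000; min R=1−1/(4·1/5)=-0.2500>−1
Confirm numerically:
  x=-3.826: |R|=0.10166 <1
  x=-3.197: |R|=0.15284 <1
  x=-2.346: |R|=0.24526 <1
  x=-2.051: |R|=0.20968 <1
  x=-5.564: |R|=1.62762 >1
  x=-5.563: |R|=1.62639 >1
  x=-5.343: |R|=1.36653 >1
Interval (-5.0000, 0).

z∈(-5.0000,0).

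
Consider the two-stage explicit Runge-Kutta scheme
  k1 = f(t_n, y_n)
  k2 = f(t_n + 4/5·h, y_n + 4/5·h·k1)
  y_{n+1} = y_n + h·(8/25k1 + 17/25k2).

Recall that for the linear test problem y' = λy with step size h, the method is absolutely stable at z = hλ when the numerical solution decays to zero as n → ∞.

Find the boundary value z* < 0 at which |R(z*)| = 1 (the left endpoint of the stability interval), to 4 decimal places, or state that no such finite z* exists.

left endpoint -1.8382.

On y'=λy, z=hλ:
  k1=λy_n ⇒ h·k1=z·y_n;  k2=λ(1+4/5z)y_n ⇒ h·k2=z(1+4/5z)y_n
  y_{n+1}/y_n = 1 + 8/25z + 17/25z(1+4/5z) = 1 + z + 68/125z²
  ⇒ R(z) = 1 + z + 68/125z².

Find x<0 with |R(x)|<1.
x=-1.5: |R|=0.7240
R=1: x+68/125x²=0 ⇒ x=−125/68=-1.8382; min R=1−1/(4·68/125)=0.5404>−1
Confirm numerically:
  x=-1.646: |R|=0.82787 <1
  x=-1.361: |R|=0.64666 <1
  x=-0.998: |R|=0.54383 <1
  x=-2.341: |R|=1.64027 >1
  x=-2.282: |R|=1.55089 >1
  x=-1.883: |R|=1.04585 >1
Interval (-1.8382, 0).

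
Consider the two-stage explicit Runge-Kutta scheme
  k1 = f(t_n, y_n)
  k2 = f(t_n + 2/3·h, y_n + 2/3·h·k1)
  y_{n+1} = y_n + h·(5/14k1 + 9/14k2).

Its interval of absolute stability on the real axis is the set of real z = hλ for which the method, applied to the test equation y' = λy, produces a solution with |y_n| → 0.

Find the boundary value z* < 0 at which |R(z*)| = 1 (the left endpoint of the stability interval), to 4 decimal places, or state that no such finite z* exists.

With y'=λy (z=hλ):
  k1=λy_n ⇒ h·k1=z·y_n;  k2=λ(1+2/3z)y_n ⇒ h·k2=z(1+2/3z)y_n
  y_{n+1}/y_n = 1 + 5/14z + 9/14z(1+2/3z) = 1 + z + 3/7z²
  Hence R(z) = 1 + z + 3/7z².

Need |R(x)|<1, x<0.
x=-0.37: |R|=0.6887
R=1: x+3/7x²=0 ⇒ x=−7/3=-2.3333; min R=1−1/(4·3/7)=0.4167>−1
Confirm numerically:
  x=-2.246: |R|=0.91594 <1
  x=-1.650: |R|=0.51679 <1
  x=-1.499: |R|=0.46400 <1
  x=-1.161: |R|=0.41668 <1
  x=-2.918: |R|=1.73117 >1
  x=-2.626: |R|=1.32938 >1
  x=-2.617: |R|=1.31815 >1
Interval (-2.3333, 0).

left endpoint -2.3333.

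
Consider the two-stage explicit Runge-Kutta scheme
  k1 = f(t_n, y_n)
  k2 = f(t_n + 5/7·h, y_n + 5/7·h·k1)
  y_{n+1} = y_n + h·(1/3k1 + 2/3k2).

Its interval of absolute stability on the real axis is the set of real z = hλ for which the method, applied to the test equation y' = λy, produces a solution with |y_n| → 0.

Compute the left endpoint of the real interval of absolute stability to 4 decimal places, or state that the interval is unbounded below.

On y'=λy, z=hλ:
  k1=λy_n ⇒ h·k1=z·y_n;  k2=λ(1+5/7z)y_n ⇒ h·k2=z(1+5/7z)y_n
  y_{n+1}/y_n = 1 + 1/3z + 2/3z(1+5/7z) = 1 + z + 10/21z²
  ⇒ R(z) = 1 + z + 10/21z².

Boundary: |R(x)|=1, x<0.
x=-1.54: |R|=0.5893
R=1: x+10/21x²=0 ⇒ x=−21/10=-2.1000; min R=1−1/(4·10/21)=0.4750>−1
Confirm numerically:
  x=-1.966: |R|=0.87455 <1
  x=-1.845: |R|=0.77596 <1
  x=-1.758: |R|=0.71370 <1
  x=-2.594: |R|=1.61021 >1
  x=-2.477: |R|=1.44468 >1
  x=-2.190: |R|=1.09386 >1
Interval (-2.1000, 0).

z* = -2.1000.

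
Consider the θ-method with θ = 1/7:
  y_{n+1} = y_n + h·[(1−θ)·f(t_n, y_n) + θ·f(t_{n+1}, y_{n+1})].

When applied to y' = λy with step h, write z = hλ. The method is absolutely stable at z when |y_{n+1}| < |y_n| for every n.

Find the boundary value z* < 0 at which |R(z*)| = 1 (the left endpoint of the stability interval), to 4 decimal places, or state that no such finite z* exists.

left endpoint -2.8000.

With y'=λy (z=hλ):
  y_{n+1} = y_n + z·[6/7·y_n + 1/7·y_{n+1}] ⇒ (1 − 1/7z)y_{n+1} = (1 + 6/7z)y_n
  R(z) = (1 + 6/7z)/(1 − 1/7z).

Need |R(x)|<1, x<0.
x=-1.24: |R|=0.0534
R=−1: 1+6/7x = −1+1/7x ⇒ -5/7x=2 ⇒ x=2/(-5/7)=-2.8000
Confirm numerically:
  x=-2.773: |R|=0.98619 <1
  x=-2.267: |R|=0.71242 <1
  x=-2.063: |R|=0.59340 <1
  x=-1.342: |R|=0.12611 <1
  x=-3.154: |R|=1.17432 >1
  x=-2.902: |R|=1.05150 >1
Interval (-2.8000, 0).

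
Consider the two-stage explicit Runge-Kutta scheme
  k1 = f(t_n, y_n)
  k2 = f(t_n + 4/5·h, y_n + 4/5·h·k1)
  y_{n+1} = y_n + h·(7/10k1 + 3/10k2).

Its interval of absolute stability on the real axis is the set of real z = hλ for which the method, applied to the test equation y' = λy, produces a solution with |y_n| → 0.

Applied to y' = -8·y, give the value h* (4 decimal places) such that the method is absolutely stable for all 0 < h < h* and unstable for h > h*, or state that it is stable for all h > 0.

(-4.1667,0); λ=-8 ⇒ h* = (25/6)/8 = 0.5208.

Test eqn y'=λy, z=hλ:
  k1=λy_n ⇒ h·k1=z·y_n;  k2=λ(1+4/5z)y_n ⇒ h·k2=z(1+4/5z)y_n
  y_{n+1}/y_n = 1 + 7/10z + 3/10z(1+4/5z) = 1 + z + 6/25z²
  Hence R(z) = 1 + z + 6/25z².

Boundary: |R(x)|=1, x<0.
x=-0.57: |R|=0.5080
R=1: x+6/25x²=0 ⇒ x=−25/6=-4.1667; min R=1−1/(4·6/25)=-0.0417>−1
Confirm numerically:
  x=-3.432: |R|=0.39487 <1
  x=-3.333: |R|=0.33313 <1
  x=-2.043: |R|=0.04128 <1
  x=-4.630: |R|=1.51486 >1
  x=-4.628: |R|=1.51241 >1
  x=-4.305: |R|=1.14293 >1
So |R|<1 on (-4.1667, 0).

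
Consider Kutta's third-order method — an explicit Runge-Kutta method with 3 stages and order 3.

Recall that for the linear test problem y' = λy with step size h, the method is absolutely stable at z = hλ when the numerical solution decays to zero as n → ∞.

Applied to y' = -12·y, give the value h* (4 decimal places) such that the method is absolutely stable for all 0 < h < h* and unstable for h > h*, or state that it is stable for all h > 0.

(-2.5127,0); λ=-12 ⇒ h* = 0.2094.

On y'=λy, z=hλ:
  order 3, 3-stage ⇒ R(z)=1+z+z^2/2+z^3/6
  (e.g. R(-1.52)=0.04990, |R|=0.04990)

Find x<0 with |R(x)|<1.
x=-1.52: |R|=0.0499
|R(-1.75)|=0.1120 |R(-1.7)|=0.0738 |R(-0.66)|=0.5099
Bisect:
  x_lo=-3.1828 |R|=2.4916  x_hi=-0.3808 |R|=0.6825
  mid=-1.78180 |R|=0.13721 →hi
  mid=-2.48232 |R|=0.95067 →hi
  mid=-2.83258 |R|=1.60870 →lo
  mid=-2.65745 |R|=1.25427 →lo
  mid=-2.56988 |R|=1.09645 →lo
  mid=-2.52610 |R|=1.02210 →lo
  mid=-2.50421 |R|=0.98602 →hi
  mid=-2.51516 |R|=1.00397 →lo
  ...
  [-2.51276,-2.51259] ⇒ x*=-2.5127
Stable set (-2.5127, 0).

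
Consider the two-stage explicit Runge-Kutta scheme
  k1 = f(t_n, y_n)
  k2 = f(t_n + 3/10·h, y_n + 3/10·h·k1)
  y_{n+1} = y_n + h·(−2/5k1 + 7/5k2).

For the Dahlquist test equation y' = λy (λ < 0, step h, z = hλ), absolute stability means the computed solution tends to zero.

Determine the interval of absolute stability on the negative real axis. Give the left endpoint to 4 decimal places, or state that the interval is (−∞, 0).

With y'=λy (z=hλ):
  k1=λy_n ⇒ h·k1=z·y_n;  k2=λ(1+3/10z)y_n ⇒ h·k2=z(1+3/10z)y_n
  y_{n+1}/y_n = 1 − 2/5z + 7/5z(1+3/10z) = 1 + z + 21/50z²
  R(z) = 1 + z + 21/50z².

Need |R(x)|<1, x<0.
x=-1.08: |R|=0.4099
R=1: x+21/50x²=0 ⇒ x=−50/21=-2.3810; min R=1−1/(4·21/50)=0.4048>−1
Confirm numerically:
  x=-1.871: |R|=0.59927 <1
  x=-1.852: |R|=0.58856 <1
  x=-1.306: |R|=0.41037 <1
  x=-2.841: |R|=1.54894 >1
  x=-2.578: |R|=1.21336 >1
  x=-2.565: |R|=1.19827 >1
Stable set (-2.3810, 0).

(-2.3810, 0).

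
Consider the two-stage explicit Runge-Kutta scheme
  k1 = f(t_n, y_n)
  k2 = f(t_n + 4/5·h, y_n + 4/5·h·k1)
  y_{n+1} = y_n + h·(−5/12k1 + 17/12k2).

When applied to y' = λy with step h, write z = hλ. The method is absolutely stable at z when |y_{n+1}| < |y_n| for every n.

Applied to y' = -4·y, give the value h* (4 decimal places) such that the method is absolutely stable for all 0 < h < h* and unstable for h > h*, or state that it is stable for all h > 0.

On y'=λy, z=hλ:
  k1=λy_n ⇒ h·k1=z·y_n;  k2=λ(1+4/5z)y_n ⇒ h·k2=z(1+4/5z)y_n
  y_{n+1}/y_n = 1 − 5/12z + 17/12z(1+4/5z) = 1 + z + 17/15z²
  so R(z) = 1 + z + 17/15z².

Find x<0 with |R(x)|<1.
x=-1.18: |R|=1.3981
R=1: x+17/15x²=0 ⇒ x=−15/17=-0.8824; min R=1−1/(4·17/15)=0.7794>−1
Confirm numerically:
  x=-0.743: |R|=0.88266 <1
  x=-0.570: |R|=0.79822 <1
  x=-0.437: |R|=0.77943 <1
  x=-1.464: |R|=1.96507 >1
  x=-1.396: |R|=1.81266 >1
  x=-0.917: |R|=1.03601 >1
Interval (-0.8824, 0).

(-0.8824,0); λ=-4 ⇒ h* = (15/17)/4 = 0.2206.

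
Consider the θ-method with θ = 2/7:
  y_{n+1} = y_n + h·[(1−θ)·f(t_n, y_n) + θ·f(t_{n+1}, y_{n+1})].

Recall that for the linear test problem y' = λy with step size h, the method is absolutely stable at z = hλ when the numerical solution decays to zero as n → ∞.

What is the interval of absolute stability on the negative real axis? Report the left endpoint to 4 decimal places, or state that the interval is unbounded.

Test eqn y'=λy, z=hλ:
  y_{n+1} = y_n + z·[5/7·y_n + 2/7·y_{n+1}] ⇒ (1 − 2/7z)y_{n+1} = (1 + 5/7z)y_n
  R(z) = (1 + 5/7z)/(1 − 2/7z).

Boundary: |R(x)|=1, x<0.
x=-1.18: |R|=0.1175
R=−1: 1+5/7x = −1+2/7x ⇒ -3/7x=2 ⇒ x=2/(-3/7)=-4.6667
Confirm numerically:
  x=-4.307: |R|=0.93090 <1
  x=-3.616: |R|=0.77853 <1
  x=-2.393: |R|=0.42126 <1
  x=-2.132: |R|=0.32493 <1
  x=-5.264: |R|=1.10224 >1
  x=-4.780: |R|=1.02053 >1
Interval (-4.6667, 0).

z∈(-4.6667,0).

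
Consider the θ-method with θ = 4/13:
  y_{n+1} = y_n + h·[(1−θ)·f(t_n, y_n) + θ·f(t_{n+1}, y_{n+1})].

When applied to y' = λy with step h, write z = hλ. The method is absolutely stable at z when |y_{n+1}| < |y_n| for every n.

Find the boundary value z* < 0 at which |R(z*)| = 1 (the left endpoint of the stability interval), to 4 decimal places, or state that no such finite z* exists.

Set f=λy, z=hλ:
  y_{n+1} = y_n + z·[9/13·y_n + 4/13·y_{n+1}] ⇒ (1 − 4/13z)y_{n+1} = (1 + 9/13z)y_n
  so R(z) = (1 + 9/13z)/(1 − 4/13z).

Solve |R(x)|<1 on ℝ⁻.
x=-1.56: |R|=0.0541
R=−1: 1+9/13x = −1+4/13x ⇒ -5/13x=2 ⇒ x=2/(-5/13)=-5.2000
Confirm numerically:
  x=-5.148: |R|=0.99226 <1
  x=-3.737: |R|=0.73826 <1
  x=-3.397: |R|=0.66094 <1
  x=-3.065: |R|=0.57740 <1
  x=-5.604: |R|=1.05704 >1
  x=-5.522: |R|=1.04588 >1
Interval (-5.2000, 0).

left endpoint -5.2000.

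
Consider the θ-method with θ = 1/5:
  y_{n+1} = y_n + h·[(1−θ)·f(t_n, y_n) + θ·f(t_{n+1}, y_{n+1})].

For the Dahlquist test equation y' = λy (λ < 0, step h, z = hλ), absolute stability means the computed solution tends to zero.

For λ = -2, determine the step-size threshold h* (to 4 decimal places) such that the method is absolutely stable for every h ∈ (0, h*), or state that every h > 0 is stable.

Test eqn y'=λy, z=hλ:
  y_{n+1} = y_n + z·[4/5·y_n + 1/5·y_{n+1}] ⇒ (1 − 1/5z)y_{n+1} = (1 + 4/5z)y_n
  so R(z) = (1 + 4/5z)/(1 − 1/5z).

Boundary: |R(x)|=1, x<0.
x=-0.46: |R|=0.5788
R=−1: 1+4/5x = −1+1/5x ⇒ -3/5x=2 ⇒ x=2/(-3/5)=-3.3333
Confirm numerically:
  x=-3.303: |R|=0.98904 <1
  x=-2.784: |R|=0.78828 <1
  x=-2.212: |R|=0.53356 <1
  x=-1.522: |R|=0.16682 <1
  x=-3.499: |R|=1.05848 >1
  x=-3.383: |R|=1.01777 >1
  x=-3.358: |R|=1.00885 >1
So |R|<1 on (-3.3333, 0).

(-3.3333,0); λ=-2 ⇒ h* = (10/3)/2 = 1.6667.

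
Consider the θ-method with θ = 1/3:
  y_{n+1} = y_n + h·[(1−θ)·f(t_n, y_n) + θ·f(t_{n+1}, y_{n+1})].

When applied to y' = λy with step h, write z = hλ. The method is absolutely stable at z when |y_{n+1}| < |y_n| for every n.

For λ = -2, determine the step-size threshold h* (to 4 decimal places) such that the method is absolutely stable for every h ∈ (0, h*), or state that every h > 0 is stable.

(-6.0000,0); λ=-2 ⇒ h* = (6)/2 = 3.0000.

Test eqn y'=λy, z=hλ:
  y_{n+1} = y_n + z·[2/3·y_n + 1/3·y_{n+1}] ⇒ (1 − 1/3z)y_{n+1} = (1 + 2/3z)y_n
  so R(z) = (1 + 2/3z)/(1 − 1/3z).

Solve |R(x)|<1 on ℝ⁻.
x=-1.76: |R|=0.1092
R=−1: 1+2/3x = −1+1/3x ⇒ -1/3x=2 ⇒ x=2/(-1/3)=-6.0000
Confirm numerically:
  x=-5.939: |R|=0.99318 <1
  x=-4.216: |R|=0.75277 <1
  x=-2.992: |R|=0.49800 <1
  x=-6.496: |R|=1.05223 >1
  x=-6.380: |R|=1.04051 >1
  x=-6.347: |R|=1.03712 >1
Interval (-6.0000, 0).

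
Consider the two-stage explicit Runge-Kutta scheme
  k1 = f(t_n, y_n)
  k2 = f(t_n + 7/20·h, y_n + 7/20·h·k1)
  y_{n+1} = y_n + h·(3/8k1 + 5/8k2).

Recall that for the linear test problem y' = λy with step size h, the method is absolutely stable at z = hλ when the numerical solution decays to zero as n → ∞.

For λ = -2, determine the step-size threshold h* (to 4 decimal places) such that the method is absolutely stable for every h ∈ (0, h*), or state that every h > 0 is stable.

With y'=λy (z=hλ):
  k1=λy_n ⇒ h·k1=z·y_n;  k2=λ(1+7/20z)y_n ⇒ h·k2=z(1+7/20z)y_n
  y_{n+1}/y_n = 1 + 3/8z + 5/8z(1+7/20z) = 1 + z + 7/32z²
  so R(z) = 1 + z + 7/32z².

Find x<0 with |R(x)|<1.
x=-0.6: |R|=0.4788
R=1: x+7/32x²=0 ⇒ x=−32/7=-4.5714; min R=1−1/(4·7/32)=-0.1429>−1
Confirm numerically:
  x=-3.980: |R|=0.48509 <1
  x=-3.676: |R|=0.27996 <1
  x=-3.653: |R|=0.26609 <1
  x=-2.646: |R|=0.11446 <1
  x=-5.125: |R|=1.62061 >1
  x=-5.114: |R|=1.60697 >1
So |R|<1 on (-4.5714, 0).

(-4.5714,0); λ=-2 ⇒ h* = (32/7)/2 = 2.2857.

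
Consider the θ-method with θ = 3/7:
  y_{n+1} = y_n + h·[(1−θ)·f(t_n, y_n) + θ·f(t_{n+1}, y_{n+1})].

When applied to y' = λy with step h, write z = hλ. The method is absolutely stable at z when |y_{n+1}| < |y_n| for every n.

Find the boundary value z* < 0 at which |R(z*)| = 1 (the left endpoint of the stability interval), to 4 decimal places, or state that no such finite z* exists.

z* = -14.0000.

Set f=λy, z=hλ:
  y_{n+1} = y_n + z·[4/7·y_n + 3/7·y_{n+1}] ⇒ (1 − 3/7z)y_{n+1} = (1 + 4/7z)y_n
  Hence R(z) = (1 + 4/7z)/(1 − 3/7z).

Boundary: |R(x)|=1, x<0.
x=-0.33: |R|=0.7109
R=−1: 1+4/7x = −1+3/7x ⇒ -1/7x=2 ⇒ x=2/(-1/7)=-14.0000
Confirm numerically:
  x=-12.912: |R|=0.97621 <1
  x=-10.448: |R|=0.90736 <1
  x=-7.717: |R|=0.79162 <1
  x=-6.383: |R|=0.70871 <1
  x=-14.568: |R|=1.01120 >1
  x=-14.315: |R|=1.00631 >1
So |R|<1 on (-14.0000, 0).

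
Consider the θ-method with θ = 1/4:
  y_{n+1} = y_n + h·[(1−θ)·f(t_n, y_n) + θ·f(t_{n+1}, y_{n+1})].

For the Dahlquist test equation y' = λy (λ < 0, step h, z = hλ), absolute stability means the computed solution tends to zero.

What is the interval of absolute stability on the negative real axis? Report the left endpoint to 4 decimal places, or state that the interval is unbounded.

z∈(-4.0000,0).

On y'=λy, z=hλ:
  y_{n+1} = y_n + z·[3/4·y_n + 1/4·y_{n+1}] ⇒ (1 − 1/4z)y_{n+1} = (1 + 3/4z)y_n
  R(z) = (1 + 3/4z)/(1 − 1/4z).

Boundary: |R(x)|=1, x<0.
x=-1.39: |R|=0.0315
R=−1: 1+3/4x = −1+1/4x ⇒ -1/2x=2 ⇒ x=2/(-1/2)=-4.0000
Confirm numerically:
  x=-3.495: |R|=0.86524 <1
  x=-2.786: |R|=0.64220 <1
  x=-2.145: |R|=0.39626 <1
  x=-4.458: |R|=1.10830 >1
  x=-4.421: |R|=1.09999 >1
So |R|<1 on (-4.0000, 0).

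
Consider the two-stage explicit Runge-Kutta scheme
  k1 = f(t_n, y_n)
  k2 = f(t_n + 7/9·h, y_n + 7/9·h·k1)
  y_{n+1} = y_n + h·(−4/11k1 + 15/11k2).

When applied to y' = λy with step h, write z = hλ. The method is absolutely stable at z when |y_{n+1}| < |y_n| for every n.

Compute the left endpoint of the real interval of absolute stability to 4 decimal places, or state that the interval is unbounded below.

z* = -0.9429.

Set f=λy, z=hλ:
  k1=λy_n ⇒ h·k1=z·y_n;  k2=λ(1+7/9z)y_n ⇒ h·k2=z(1+7/9z)y_n
  y_{n+1}/y_n = 1 − 4/11z + 15/11z(1+7/9z) = 1 + z + 35/33z²
  ⇒ R(z) = 1 + z + 35/33z².

Boundary: |R(x)|=1, x<0.
x=-0.96: |R|=1.0175
R=1: x+35/33x²=0 ⇒ x=−33/35=-0.9429; min R=1−1/(4·35/33)=0.7643>−1
Confirm numerically:
  x=-0.796: |R|=0.87602 <1
  x=-0.739: |R|=0.84022 <1
  x=-0.550: |R|=0.77083 <1
  x=-0.467: |R|=0.76431 <1
  x=-1.469: |R|=1.81975 >1
  x=-1.042: |R|=1.10957 >1
Interval (-0.9429, 0).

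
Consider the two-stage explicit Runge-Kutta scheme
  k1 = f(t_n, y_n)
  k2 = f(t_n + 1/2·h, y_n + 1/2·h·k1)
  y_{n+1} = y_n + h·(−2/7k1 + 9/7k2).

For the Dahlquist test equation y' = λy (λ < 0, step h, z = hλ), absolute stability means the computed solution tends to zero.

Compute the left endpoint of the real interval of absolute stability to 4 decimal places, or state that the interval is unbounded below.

Test eqn y'=λy, z=hλ:
  k1=λy_n ⇒ h·k1=z·y_n;  k2=λ(1+1/2z)y_n ⇒ h·k2=z(1+1/2z)y_n
  y_{n+1}/y_n = 1 − 2/7z + 9/7z(1+1/2z) = 1 + z + 9/14z²
  R(z) = 1 + z + 9/14z².

Boundary: |R(x)|=1, x<0.
x=-0.88: |R|=0.6178
R=1: x+9/14x²=0 ⇒ x=−14/9=-1.5556; min R=1−1/(4·9/14)=0.6111>−1
Confirm numerically:
  x=-1.412: |R|=0.86969 <1
  x=-1.390: |R|=0.85206 <1
  x=-0.999: |R|=0.64257 <1
  x=-0.781: |R|=0.61112 <1
  x=-1.737: |R|=1.20261 >1
  x=-1.717: |R|=1.17820 >1
So |R|<1 on (-1.5556, 0).

z* = -1.5556.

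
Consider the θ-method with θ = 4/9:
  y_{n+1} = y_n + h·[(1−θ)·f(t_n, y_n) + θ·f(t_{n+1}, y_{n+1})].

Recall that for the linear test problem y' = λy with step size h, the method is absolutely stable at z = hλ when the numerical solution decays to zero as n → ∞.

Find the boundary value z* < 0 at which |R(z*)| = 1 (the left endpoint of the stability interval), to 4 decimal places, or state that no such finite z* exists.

left endpoint -18.0000.

Test eqn y'=λy, z=hλ:
  y_{n+1} = y_n + z·[5/9·y_n + 4/9·y_{n+1}] ⇒ (1 − 4/9z)y_{n+1} = (1 + 5/9z)y_n
  ⇒ R(z) = (1 + 5/9z)/(1 − 4/9z).

Solve |R(x)|<1 on ℝ⁻.
x=-1.21: |R|=0.2132
R=−1: 1+5/9x = −1+4/9x ⇒ -1/9x=2 ⇒ x=2/(-1/9)=-18.0000
Confirm numerically:
  x=-16.258: |R|=0.97647 <1
  x=-10.197: |R|=0.84328 <1
  x=-9.807: |R|=0.83012 <1
  x=-7.690: |R|=0.74069 <1
  x=-18.465: |R|=1.00561 >1
  x=-18.239: |R|=1.00292 >1
  x=-18.126: |R|=1.00155 >1
Interval (-18.0000, 0).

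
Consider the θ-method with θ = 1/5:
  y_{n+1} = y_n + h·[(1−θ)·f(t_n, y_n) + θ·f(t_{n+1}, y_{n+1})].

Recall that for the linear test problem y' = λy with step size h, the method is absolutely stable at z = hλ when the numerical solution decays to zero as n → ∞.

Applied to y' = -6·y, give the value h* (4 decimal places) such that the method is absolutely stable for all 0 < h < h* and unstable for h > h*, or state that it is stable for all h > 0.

Test eqn y'=λy, z=hλ:
  y_{n+1} = y_n + z·[4/5·y_n + 1/5·y_{n+1}] ⇒ (1 − 1/5z)y_{n+1} = (1 + 4/5z)y_n
  R(z) = (1 + 4/5z)/(1 − 1/5z).

Solve |R(x)|<1 on ℝ⁻.
x=-1.01: |R|=0.1597
R=−1: 1+4/5x = −1+1/5x ⇒ -3/5x=2 ⇒ x=2/(-3/5)=-3.3333
Confirm numerically:
  x=-2.936: |R|=0.84980 <1
  x=-2.322: |R|=0.58563 <1
  x=-2.031: |R|=0.44432 <1
  x=-1.670: |R|=0.25187 <1
  x=-3.681: |R|=1.12015 >1
  x=-3.382: |R|=1.01742 >1
So |R|<1 on (-3.3333, 0).

(-3.3333,0); λ=-6 ⇒ h* = (10/3)/6 = 0.5556.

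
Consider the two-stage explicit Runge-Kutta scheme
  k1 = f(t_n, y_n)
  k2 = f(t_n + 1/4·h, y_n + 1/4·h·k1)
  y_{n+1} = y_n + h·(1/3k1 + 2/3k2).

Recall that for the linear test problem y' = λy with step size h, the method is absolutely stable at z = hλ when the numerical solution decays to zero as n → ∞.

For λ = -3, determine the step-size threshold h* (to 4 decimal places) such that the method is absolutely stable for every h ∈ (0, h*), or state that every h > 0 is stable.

(-6.0000,0); λ=-3 ⇒ h* = (6)/3 = 2.0000.

On y'=λy, z=hλ:
  k1=λy_n ⇒ h·k1=z·y_n;  k2=λ(1+1/4z)y_n ⇒ h·k2=z(1+1/4z)y_n
  y_{n+1}/y_n = 1 + 1/3z + 2/3z(1+1/4z) = 1 + z + 1/6z²
  ⇒ R(z) = 1 + z + 1/6z².

Find x<0 with |R(x)|<1.
x=-1.5: |R|=0.1250
R=1: x+1/6x²=0 ⇒ x=−6=-6.0000; min R=1−1/(4·1/6)=-0.5000>−1
Confirm numerically:
  x=-5.968: |R|=0.96817 <1
  x=-5.133: |R|=0.25828 <1
  x=-3.648: |R|=0.43002 <1
  x=-2.955: |R|=0.49966 <1
  x=-6.460: |R|=1.49527 >1
  x=-6.238: |R|=1.24744 >1
  x=-6.183: |R|=1.18858 >1
So |R|<1 on (-6.0000, 0).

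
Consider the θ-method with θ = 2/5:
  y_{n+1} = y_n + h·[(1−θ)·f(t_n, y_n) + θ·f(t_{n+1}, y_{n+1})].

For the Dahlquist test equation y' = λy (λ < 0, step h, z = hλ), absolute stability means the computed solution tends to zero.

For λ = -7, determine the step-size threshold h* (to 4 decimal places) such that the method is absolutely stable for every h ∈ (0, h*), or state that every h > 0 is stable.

Test eqn y'=λy, z=hλ:
  y_{n+1} = y_n + z·[3/5·y_n + 2/5·y_{n+1}] ⇒ (1 − 2/5z)y_{n+1} = (1 + 3/5z)y_n
  R(z) = (1 + 3/5z)/(1 − 2/5z).

Find x<0 with |R(x)|<1.
x=-0.98: |R|=0.2960
R=−1: 1+3/5x = −1+2/5x ⇒ -1/5x=2 ⇒ x=2/(-1/5)=-10.0000
Confirm numerically:
  x=-8.572: |R|=0.93551 <1
  x=-7.417: |R|=0.86977 <1
  x=-4.443: |R|=0.59981 <1
  x=-10.178: |R|=1.00702 >1
  x=-10.168: |R|=1.00663 >1
Stable set (-10.0000, 0).

(-10.0000,0); λ=-7 ⇒ h* = (10)/7 = 1.4286.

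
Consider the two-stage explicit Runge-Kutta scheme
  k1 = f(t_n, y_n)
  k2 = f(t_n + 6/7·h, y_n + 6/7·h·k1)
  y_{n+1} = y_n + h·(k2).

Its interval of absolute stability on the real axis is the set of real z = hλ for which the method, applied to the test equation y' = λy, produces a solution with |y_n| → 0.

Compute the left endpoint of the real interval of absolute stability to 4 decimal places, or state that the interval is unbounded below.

left endpoint -1.1667.

Set f=λy, z=hλ:
  k1=λy_n ⇒ h·k1=z·y_n;  k2=λ(1+6/7z)y_n ⇒ h·k2=z(1+6/7z)y_n
  y_{n+1}/y_n = 1 + z(1+6/7z) = 1 + z + 6/7z²
  ⇒ R(z) = 1 + z + 6/7z².

Need |R(x)|<1, x<0.
x=-1.07: |R|=0.9113
R=1: x+6/7x²=0 ⇒ x=−7/6=-1.1667; min R=1−1/(4·6/7)=0.7083>−1
Confirm numerically:
  x=-1.075: |R|=0.91554 <1
  x=-0.936: |R|=0.81494 <1
  x=-0.929: |R|=0.81075 <1
  x=-0.767: |R|=0.73725 <1
  x=-1.587: |R|=1.57177 >1
  x=-1.388: |R|=1.26332 >1
  x=-1.290: |R|=1.13637 >1
Interval (-1.1667, 0).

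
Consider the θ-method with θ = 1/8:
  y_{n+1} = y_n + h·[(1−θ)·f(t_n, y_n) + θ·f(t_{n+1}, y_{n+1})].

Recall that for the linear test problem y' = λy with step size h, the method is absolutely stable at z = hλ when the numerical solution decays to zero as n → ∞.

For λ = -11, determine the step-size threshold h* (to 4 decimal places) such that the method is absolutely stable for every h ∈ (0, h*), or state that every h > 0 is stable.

On y'=λy, z=hλ:
  y_{n+1} = y_n + z·[7/8·y_n + 1/8·y_{n+1}] ⇒ (1 − 1/8z)y_{n+1} = (1 + 7/8z)y_n
  ⇒ R(z) = (1 + 7/8z)/(1 − 1/8z).

Need |R(x)|<1, x<0.
x=-0.83: |R|=0.2480
R=−1: 1+7/8x = −1+1/8x ⇒ -3/4x=2 ⇒ x=2/(-3/4)=-2.6667
Confirm numerically:
  x=-2.564: |R|=0.94169 <1
  x=-1.509: |R|=0.26953 <1
  x=-1.506: |R|=0.26741 <1
  x=-1.251: |R|=0.08183 <1
  x=-3.193: |R|=1.28214 >1
  x=-3.133: |R|=1.25132 >1
  x=-2.897: |R|=1.12682 >1
Interval (-2.6667, 0).

(-2.6667,0); λ=-11 ⇒ h* = (8/3)/11 = 0.2424.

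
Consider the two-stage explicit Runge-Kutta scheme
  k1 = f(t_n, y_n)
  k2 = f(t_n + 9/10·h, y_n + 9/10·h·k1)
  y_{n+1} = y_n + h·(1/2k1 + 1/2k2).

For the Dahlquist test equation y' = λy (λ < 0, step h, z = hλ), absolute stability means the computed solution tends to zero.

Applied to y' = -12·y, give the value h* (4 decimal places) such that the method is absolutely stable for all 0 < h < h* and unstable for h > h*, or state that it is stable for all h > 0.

(-2.2222,0); λ=-12 ⇒ h* = (20/9)/12 = 0.1852.

On y'=λy, z=hλ:
  k1=λy_n ⇒ h·k1=z·y_n;  k2=λ(1+9/10z)y_n ⇒ h·k2=z(1+9/10z)y_n
  y_{n+1}/y_n = 1 + 1/2z + 1/2z(1+9/10z) = 1 + z + 9/20z²
  R(z) = 1 + z + 9/20z².

Need |R(x)|<1, x<0.
x=-1.59: |R|=0.5476
R=1: x+9/20x²=0 ⇒ x=−20/9=-2.2222; min R=1−1/(4·9/20)=0.4444>−1
Confirm numerically:
  x=-1.930: |R|=0.74620 <1
  x=-1.744: |R|=0.62469 <1
  x=-1.328: |R|=0.46561 <1
  x=-1.117: |R|=0.44446 <1
  x=-2.811: |R|=1.74477 >1
  x=-2.806: |R|=1.73714 >1
  x=-2.781: |R|=1.69928 >1
Interval (-2.2222, 0).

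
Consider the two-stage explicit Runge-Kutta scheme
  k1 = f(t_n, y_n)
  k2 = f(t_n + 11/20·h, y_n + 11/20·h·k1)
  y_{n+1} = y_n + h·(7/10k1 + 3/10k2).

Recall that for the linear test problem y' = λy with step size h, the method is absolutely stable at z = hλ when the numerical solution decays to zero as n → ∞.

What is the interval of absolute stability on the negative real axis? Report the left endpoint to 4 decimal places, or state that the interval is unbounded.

(-6.0606, 0).

Set f=λy, z=hλ:
  k1=λy_n ⇒ h·k1=z·y_n;  k2=λ(1+11/20z)y_n ⇒ h·k2=z(1+11/20z)y_n
  y_{n+1}/y_n = 1 + 7/10z + 3/10z(1+11/20z) = 1 + z + 33/200z²
  R(z) = 1 + z + 33/200z².

Find x<0 with |R(x)|<1.
x=-0.98: |R|=0.1785
R=1: x+33/200x²=0 ⇒ x=−200/33=-6.0606; min R=1−1/(4·33/200)=-0.5152>−1
Confirm numerically:
  x=-5.143: |R|=0.22132 <1
  x=-5.062: |R|=0.16593 <1
  x=-2.616: |R|=0.48683 <1
  x=-6.518: |R|=1.49191 >1
  x=-6.219: |R|=1.16253 >1
  x=-6.153: |R|=1.09380 >1
Interval (-6.0606, 0).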